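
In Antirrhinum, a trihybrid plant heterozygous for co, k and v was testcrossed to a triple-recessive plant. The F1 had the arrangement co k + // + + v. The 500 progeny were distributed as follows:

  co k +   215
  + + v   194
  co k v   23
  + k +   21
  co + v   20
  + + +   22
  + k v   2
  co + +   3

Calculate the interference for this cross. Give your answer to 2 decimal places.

The two rarest classes, co + + and + k v, are the double crossovers. Comparing them with the parentals, only the k allele has switched, so k is the middle locus and the order is co – k – v.
co–k: (41 + 5)/500 = 0.0920; k–v: (45 + 5)/500 = 0.1000.
Expected DCO frequency = 0.0920 × 0.1000 ≈ 0.00920; observed = 5/500 ≈ 0.01000.
Coefficient of coincidence = 0.01000/0.00920 ≈ 1.09; interference = 1 − 1.09 = -0.09.

-0.09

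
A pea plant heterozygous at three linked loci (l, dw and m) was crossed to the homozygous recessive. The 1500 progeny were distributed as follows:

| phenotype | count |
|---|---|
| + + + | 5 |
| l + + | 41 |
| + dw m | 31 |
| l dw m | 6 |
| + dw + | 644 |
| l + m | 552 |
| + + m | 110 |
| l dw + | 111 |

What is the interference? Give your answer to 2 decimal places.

The two most frequent reciprocal classes, + dw + and l + m, are the parental types, so the F1 was + dw + / l + m.
The two rarest classes, + + + and l dw m, are the double crossovers. Comparing them with the parentals, only the dw allele has switched, so dw is the middle locus and the order is l – dw – m.
l–dw: (221 + 11)/1500 = 0.1547; dw–m: (72 + 11)/1500 = 0.0553.
Expected DCO frequency = 0.1547 × 0.0553 ≈ 0.00855; observed = 11/1500 ≈ 0.00733.
Coefficient of coincidence = 0.00733/0.00855 ≈ 0.86; interference = 1 − 0.86 = 0.14.

0.14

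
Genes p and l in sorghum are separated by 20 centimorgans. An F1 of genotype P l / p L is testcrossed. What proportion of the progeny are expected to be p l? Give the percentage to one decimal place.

A map distance of 20 centimorgans corresponds to a recombination frequency of 0.200.
The F1 is P l / p L, so p l is a recombinant gamete class with expected frequency r/2 = 0.200/2 = 0.1000.
That is 0.1000 = 10.0% of the progeny.

10.0%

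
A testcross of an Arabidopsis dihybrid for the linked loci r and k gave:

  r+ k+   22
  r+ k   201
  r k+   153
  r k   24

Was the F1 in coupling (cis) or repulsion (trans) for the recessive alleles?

The two most frequent classes are r+ k (201) and r k+ (153); these are the parental (non-recombinant) types.
So the F1 carried r+ k on one chromosome and r k+ on the other — the recessive alleles are on opposite chromosomes (trans / repulsion).

trans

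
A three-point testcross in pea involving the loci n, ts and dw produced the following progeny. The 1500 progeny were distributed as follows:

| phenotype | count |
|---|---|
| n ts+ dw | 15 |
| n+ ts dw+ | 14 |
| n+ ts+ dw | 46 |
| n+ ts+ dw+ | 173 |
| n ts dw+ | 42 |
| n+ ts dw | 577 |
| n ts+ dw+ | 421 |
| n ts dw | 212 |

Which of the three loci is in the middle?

The two most frequent reciprocal classes, n ts+ dw+ and n+ ts dw, are the parental types, so the F1 was n ts+ dw+ / n+ ts dw.
The two rarest classes, n ts+ dw and n+ ts dw+, are the double crossovers. Comparing them with the parentals, only the dw allele has switched, so dw is the middle locus and the order is n – dw – ts.

dw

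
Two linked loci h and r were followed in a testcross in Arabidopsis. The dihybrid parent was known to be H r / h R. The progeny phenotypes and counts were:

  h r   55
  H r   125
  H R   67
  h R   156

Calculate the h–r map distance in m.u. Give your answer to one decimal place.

The recombinant classes are H R and h r: 67 + 55 = 122.
Recombination frequency = 122/403 = 0.3027 ≈ 30.3%, i.e. 30.3 m.u.

30.3 m.u.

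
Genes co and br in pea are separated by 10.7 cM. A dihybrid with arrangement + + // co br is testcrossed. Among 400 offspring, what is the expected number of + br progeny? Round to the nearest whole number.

21

A map distance of 10.7 cM corresponds to a recombination frequency of 0.107.
The F1 is + + / co br, so + br is a recombinant gamete class with expected frequency r/2 = 0.107/2 = 0.0535.
Expected number = 0.0535 × 400 = 21.40 ≈ 21.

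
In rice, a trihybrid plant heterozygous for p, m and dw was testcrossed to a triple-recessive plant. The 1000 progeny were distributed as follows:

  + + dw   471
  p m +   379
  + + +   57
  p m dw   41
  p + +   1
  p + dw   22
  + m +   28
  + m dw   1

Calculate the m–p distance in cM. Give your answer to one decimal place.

5.2 cM

The two most frequent reciprocal classes, p m + and + + dw, are the parental types, so the F1 was p m + / + + dw.
The two rarest classes, p + + and + m dw, are the double crossovers. Comparing them with the parentals, only the m allele has switched, so m is the middle locus and the order is dw – m – p.
Crossovers in the m–p interval produce the single-crossover classes + m + and p + dw (28 + 22 = 50) plus the double crossovers (2).
RF(m–p) = (50 + 2) / 1000 = 52/1000 = 0.0520 → 5.2 cM.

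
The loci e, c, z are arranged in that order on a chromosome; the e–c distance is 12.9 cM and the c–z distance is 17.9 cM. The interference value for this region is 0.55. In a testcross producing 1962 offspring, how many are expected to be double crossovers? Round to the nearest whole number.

20

Map distances give recombination frequencies of 0.129 and 0.179 for the two intervals.
With interference 0.55 (so coincidence = 0.45), expected double-crossover frequency = 0.129 × 0.179 × 0.45 = 0.01039.
Expected number = 0.01039 × 1962 = 20.39 ≈ 20.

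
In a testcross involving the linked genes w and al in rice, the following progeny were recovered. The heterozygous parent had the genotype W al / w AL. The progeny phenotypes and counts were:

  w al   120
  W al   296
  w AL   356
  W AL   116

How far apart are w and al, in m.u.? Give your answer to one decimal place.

The recombinant classes are W AL and w al: 116 + 120 = 236.
Recombination frequency = 236/888 = 0.2658 ≈ 26.6%, i.e. 26.6 m.u.

26.6 m.u.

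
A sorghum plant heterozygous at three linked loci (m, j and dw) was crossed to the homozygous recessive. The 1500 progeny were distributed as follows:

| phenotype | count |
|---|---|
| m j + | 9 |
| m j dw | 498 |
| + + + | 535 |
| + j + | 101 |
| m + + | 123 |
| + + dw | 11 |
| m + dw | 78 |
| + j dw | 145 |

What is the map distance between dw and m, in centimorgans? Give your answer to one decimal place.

The two most frequent reciprocal classes, m j dw and + + +, are the parental types, so the F1 was m j dw / + + +.
The two rarest classes, m j + and + + dw, are the double crossovers. Comparing them with the parentals, only the dw allele has switched, so dw is the middle locus and the order is j – dw – m.
Crossovers in the dw–m interval produce the single-crossover classes + j dw and m + + (145 + 123 = 268) plus the double crossovers (20).
RF(dw–m) = (268 + 20) / 1500 = 288/1500 = 0.1920 → 19.2 centimorgans.

19.2 centimorgans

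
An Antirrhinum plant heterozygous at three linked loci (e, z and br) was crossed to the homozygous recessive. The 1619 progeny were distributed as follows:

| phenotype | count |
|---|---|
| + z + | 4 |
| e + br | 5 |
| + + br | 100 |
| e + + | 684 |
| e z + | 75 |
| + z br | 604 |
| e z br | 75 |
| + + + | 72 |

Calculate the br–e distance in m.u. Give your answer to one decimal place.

9.6 m.u.

The two most frequent reciprocal classes, e + + and + z br, are the parental types, so the F1 was e + + / + z br.
The two rarest classes, e + br and + z +, are the double crossovers. Comparing them with the parentals, only the br allele has switched, so br is the middle locus and the order is e – br – z.
Crossovers in the e–br interval produce the single-crossover classes + + + and e z br (72 + 75 = 147) plus the double crossovers (9).
RF(e–br) = (147 + 9) / 1619 = 156/1619 = 0.0964 → 9.6 m.u.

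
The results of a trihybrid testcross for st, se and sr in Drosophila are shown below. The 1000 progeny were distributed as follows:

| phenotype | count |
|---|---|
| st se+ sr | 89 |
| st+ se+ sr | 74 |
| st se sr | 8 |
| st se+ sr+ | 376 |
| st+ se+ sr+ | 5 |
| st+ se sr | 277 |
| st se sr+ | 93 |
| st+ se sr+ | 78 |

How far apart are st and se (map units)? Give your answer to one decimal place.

18.0 map units

The two most frequent reciprocal classes, st se+ sr+ and st+ se sr, are the parental types, so the F1 was st se+ sr+ / st+ se sr.
The two rarest classes, st+ se+ sr+ and st se sr, are the double crossovers. Comparing them with the parentals, only the st allele has switched, so st is the middle locus and the order is sr – st – se.
Crossovers in the st–se interval produce the single-crossover classes st se sr+ and st+ se+ sr (93 + 74 = 167) plus the double crossovers (13).
RF(st–se) = (167 + 13) / 1000 = 180/1000 = 0.1800 → 18.0 map units.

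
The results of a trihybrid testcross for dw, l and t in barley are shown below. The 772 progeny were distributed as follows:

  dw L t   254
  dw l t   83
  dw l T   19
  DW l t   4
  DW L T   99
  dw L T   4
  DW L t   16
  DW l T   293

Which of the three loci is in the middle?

t

The two most frequent reciprocal classes, dw L t and DW l T, are the parental types, so the F1 was dw L t / DW l T.
The two rarest classes, dw L T and DW l t, are the double crossovers. Comparing them with the parentals, only the t allele has switched, so t is the middle locus and the order is dw – t – l.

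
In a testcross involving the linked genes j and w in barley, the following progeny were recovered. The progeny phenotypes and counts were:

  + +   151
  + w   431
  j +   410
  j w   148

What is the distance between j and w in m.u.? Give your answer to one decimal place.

The two most frequent classes, + w (431) and j + (410), are the parental types, so the F1 was + w / j +.
The recombinant classes are + + and j w: 151 + 148 = 299.
Recombination frequency = 299/1140 = 0.2623 ≈ 26.2%, i.e. 26.2 m.u.

26.2 m.u.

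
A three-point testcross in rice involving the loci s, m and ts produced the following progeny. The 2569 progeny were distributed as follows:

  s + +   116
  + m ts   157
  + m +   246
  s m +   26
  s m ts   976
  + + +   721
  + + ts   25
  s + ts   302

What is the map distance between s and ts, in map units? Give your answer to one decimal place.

The two most frequent reciprocal classes, s m ts and + + +, are the parental types, so the F1 was s m ts / + + +.
The two rarest classes, s m + and + + ts, are the double crossovers. Comparing them with the parentals, only the ts allele has switched, so ts is the middle locus and the order is s – ts – m.
Crossovers in the s–ts interval produce the single-crossover classes + m ts and s + + (157 + 116 = 273) plus the double crossovers (51).
RF(s–ts) = (273 + 51) / 2569 = 324/2569 = 0.1261 → 12.6 map units.

12.6 map units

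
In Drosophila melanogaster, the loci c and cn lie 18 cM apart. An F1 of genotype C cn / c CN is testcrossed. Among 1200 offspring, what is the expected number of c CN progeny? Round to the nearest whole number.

A map distance of 18 cM corresponds to a recombination frequency of 0.180.
The F1 is C cn / c CN, so c CN is a parental gamete class with expected frequency (1 − r)/2 = 0.820/2 = 0.4100.
Expected number = 0.4100 × 1200 = 492.00 ≈ 492.

492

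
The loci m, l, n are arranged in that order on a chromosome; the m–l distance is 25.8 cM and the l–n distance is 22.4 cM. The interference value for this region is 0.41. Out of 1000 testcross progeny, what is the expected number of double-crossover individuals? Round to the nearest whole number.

34

Map distances give recombination frequencies of 0.258 and 0.224 for the two intervals.
With interference 0.41 (so coincidence = 0.59), expected double-crossover frequency = 0.258 × 0.224 × 0.59 = 0.03410.
Expected number = 0.03410 × 1000 = 34.10 ≈ 34.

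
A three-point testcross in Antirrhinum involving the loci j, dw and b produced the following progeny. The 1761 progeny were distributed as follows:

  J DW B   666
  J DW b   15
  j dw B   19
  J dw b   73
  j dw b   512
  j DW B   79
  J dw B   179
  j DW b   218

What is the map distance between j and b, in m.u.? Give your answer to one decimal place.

10.6 m.u.

The two most frequent reciprocal classes, j dw b and J DW B, are the parental types, so the F1 was j dw b / J DW B.
The two rarest classes, j dw B and J DW b, are the double crossovers. Comparing them with the parentals, only the b allele has switched, so b is the middle locus and the order is dw – b – j.
Crossovers in the b–j interval produce the single-crossover classes J dw b and j DW B (73 + 79 = 152) plus the double crossovers (34).
RF(b–j) = (152 + 34) / 1761 = 186/1761 = 0.1056 → 10.6 m.u.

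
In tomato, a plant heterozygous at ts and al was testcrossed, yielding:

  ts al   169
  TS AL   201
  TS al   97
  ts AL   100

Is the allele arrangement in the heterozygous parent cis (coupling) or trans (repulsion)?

cis

The two most frequent classes are TS AL (201) and ts al (169); these are the parental (non-recombinant) types.
So the F1 carried TS AL on one chromosome and ts al on the other — the recessive alleles are on the same chromosome (cis / coupling).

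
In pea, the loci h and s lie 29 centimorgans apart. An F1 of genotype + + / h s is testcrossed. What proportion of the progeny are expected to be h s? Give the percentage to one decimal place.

A map distance of 29 centimorgans corresponds to a recombination frequency of 0.290.
The F1 is + + / h s, so h s is a parental gamete class with expected frequency (1 − r)/2 = 0.710/2 = 0.3550.
That is 0.3550 = 35.5% of the progeny.

35.5%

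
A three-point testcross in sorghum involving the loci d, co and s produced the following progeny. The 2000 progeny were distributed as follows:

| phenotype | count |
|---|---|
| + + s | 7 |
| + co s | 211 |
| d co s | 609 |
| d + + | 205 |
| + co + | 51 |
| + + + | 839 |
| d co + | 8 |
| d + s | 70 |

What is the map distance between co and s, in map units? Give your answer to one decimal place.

6.8 map units

The two most frequent reciprocal classes, d co s and + + +, are the parental types, so the F1 was d co s / + + +.
The two rarest classes, d co + and + + s, are the double crossovers. Comparing them with the parentals, only the s allele has switched, so s is the middle locus and the order is co – s – d.
Crossovers in the co–s interval produce the single-crossover classes d + s and + co + (70 + 51 = 121) plus the double crossovers (15).
RF(co–s) = (121 + 15) / 2000 = 136/2000 = 0.0680 → 6.8 map units.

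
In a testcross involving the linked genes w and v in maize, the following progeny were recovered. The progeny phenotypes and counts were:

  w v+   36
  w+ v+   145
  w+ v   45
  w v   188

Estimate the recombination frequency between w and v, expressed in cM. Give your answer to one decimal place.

The two most frequent classes, w+ v+ (145) and w v (188), are the parental types, so the F1 was w+ v+ / w v.
The recombinant classes are w+ v and w v+: 45 + 36 = 81.
Recombination frequency = 81/414 = 0.1957 ≈ 19.6%, i.e. 19.6 cM.

19.6 cM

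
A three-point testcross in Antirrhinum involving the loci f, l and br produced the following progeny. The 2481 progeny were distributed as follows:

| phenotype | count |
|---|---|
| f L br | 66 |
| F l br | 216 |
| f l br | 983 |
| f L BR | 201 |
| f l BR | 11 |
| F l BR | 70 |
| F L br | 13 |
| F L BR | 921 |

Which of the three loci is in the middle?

br

The two most frequent reciprocal classes, F L BR and f l br, are the parental types, so the F1 was F L BR / f l br.
The two rarest classes, F L br and f l BR, are the double crossovers. Comparing them with the parentals, only the br allele has switched, so br is the middle locus and the order is l – br – f.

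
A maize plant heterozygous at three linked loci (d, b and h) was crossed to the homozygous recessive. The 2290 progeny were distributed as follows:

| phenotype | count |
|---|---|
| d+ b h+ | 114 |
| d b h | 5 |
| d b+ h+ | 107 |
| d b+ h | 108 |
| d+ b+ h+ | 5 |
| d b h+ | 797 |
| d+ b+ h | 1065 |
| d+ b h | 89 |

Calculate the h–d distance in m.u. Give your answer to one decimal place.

The two most frequent reciprocal classes, d b h+ and d+ b+ h, are the parental types, so the F1 was d b h+ / d+ b+ h.
The two rarest classes, d b h and d+ b+ h+, are the double crossovers. Comparing them with the parentals, only the h allele has switched, so h is the middle locus and the order is b – h – d.
Crossovers in the h–d interval produce the single-crossover classes d+ b h+ and d b+ h (114 + 108 = 222) plus the double crossovers (10).
RF(h–d) = (222 + 10) / 2290 = 232/2290 = 0.1013 → 10.1 m.u.

10.1 m.u.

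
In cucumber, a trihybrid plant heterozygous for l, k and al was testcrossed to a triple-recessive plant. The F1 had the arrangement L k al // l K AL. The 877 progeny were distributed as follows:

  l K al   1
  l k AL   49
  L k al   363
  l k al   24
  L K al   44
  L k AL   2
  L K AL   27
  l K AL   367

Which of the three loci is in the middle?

The two rarest classes, L k AL and l K al, are the double crossovers. Comparing them with the parentals, only the al allele has switched, so al is the middle locus and the order is l – al – k.

al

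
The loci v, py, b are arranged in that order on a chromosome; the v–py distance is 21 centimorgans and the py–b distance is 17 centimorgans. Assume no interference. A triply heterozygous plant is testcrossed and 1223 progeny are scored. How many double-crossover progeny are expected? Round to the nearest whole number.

44

Map distances give recombination frequencies of 0.210 and 0.170 for the two intervals.
With no interference, expected double-crossover frequency = 0.210 × 0.170 = 0.03570.
Expected number = 0.03570 × 1223 = 43.66 ≈ 44.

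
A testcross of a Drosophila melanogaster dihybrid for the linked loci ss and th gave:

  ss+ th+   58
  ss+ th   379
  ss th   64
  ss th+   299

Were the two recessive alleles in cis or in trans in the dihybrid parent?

trans

The two most frequent classes are ss+ th (379) and ss th+ (299); these are the parental (non-recombinant) types.
So the F1 carried ss+ th on one chromosome and ss th+ on the other — the recessive alleles are on opposite chromosomes (trans / repulsion).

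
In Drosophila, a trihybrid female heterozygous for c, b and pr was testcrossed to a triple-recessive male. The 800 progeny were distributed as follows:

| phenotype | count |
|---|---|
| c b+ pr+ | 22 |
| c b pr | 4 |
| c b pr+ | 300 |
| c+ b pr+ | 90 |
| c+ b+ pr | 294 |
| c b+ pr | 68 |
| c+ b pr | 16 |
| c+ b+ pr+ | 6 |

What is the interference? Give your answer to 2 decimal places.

The two most frequent reciprocal classes, c+ b+ pr and c b pr+, are the parental types, so the F1 was c+ b+ pr / c b pr+.
The two rarest classes, c+ b+ pr+ and c b pr, are the double crossovers. Comparing them with the parentals, only the pr allele has switched, so pr is the middle locus and the order is b – pr – c.
b–pr: (38 + 10)/800 = 0.0600; pr–c: (158 + 10)/800 = 0.2100.
Expected DCO frequency = 0.0600 × 0.2100 ≈ 0.01260; observed = 10/800 ≈ 0.01250.
Coefficient of coincidence = 0.01250/0.01260 ≈ 0.99; interference = 1 − 0.99 = 0.01.

0.01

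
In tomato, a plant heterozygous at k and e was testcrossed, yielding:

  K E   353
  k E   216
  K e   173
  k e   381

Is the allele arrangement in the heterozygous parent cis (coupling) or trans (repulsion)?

cis

The two most frequent classes are K E (353) and k e (381); these are the parental (non-recombinant) types.
So the F1 carried K E on one chromosome and k e on the other — the recessive alleles are on the same chromosome (cis / coupling).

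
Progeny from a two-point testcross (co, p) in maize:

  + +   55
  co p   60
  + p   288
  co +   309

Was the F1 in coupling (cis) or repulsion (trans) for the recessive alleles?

trans

The two most frequent classes are + p (288) and co + (309); these are the parental (non-recombinant) types.
So the F1 carried + p on one chromosome and co + on the other — the recessive alleles are on opposite chromosomes (trans / repulsion).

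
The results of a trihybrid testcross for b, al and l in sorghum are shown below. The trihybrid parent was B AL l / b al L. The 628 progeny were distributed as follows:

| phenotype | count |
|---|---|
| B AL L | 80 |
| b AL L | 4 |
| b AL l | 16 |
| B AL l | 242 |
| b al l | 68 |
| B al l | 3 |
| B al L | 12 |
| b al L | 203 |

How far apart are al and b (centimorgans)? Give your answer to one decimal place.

The two rarest classes, B al l and b AL L, are the double crossovers. Comparing them with the parentals, only the al allele has switched, so al is the middle locus and the order is l – al – b.
Crossovers in the al–b interval produce the single-crossover classes b AL l and B al L (16 + 12 = 28) plus the double crossovers (7).
RF(al–b) = (28 + 7) / 628 = 35/628 = 0.0557 → 5.6 centimorgans.

5.6 centimorgans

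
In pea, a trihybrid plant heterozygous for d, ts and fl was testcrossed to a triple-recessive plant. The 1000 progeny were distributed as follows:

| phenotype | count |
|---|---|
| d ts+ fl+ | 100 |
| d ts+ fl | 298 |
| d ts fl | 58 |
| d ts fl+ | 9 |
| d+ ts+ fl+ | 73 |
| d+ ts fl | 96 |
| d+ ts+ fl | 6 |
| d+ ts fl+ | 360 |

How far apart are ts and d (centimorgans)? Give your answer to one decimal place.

14.6 centimorgans

The two most frequent reciprocal classes, d ts+ fl and d+ ts fl+, are the parental types, so the F1 was d ts+ fl / d+ ts fl+.
The two rarest classes, d+ ts+ fl and d ts fl+, are the double crossovers. Comparing them with the parentals, only the d allele has switched, so d is the middle locus and the order is ts – d – fl.
Crossovers in the ts–d interval produce the single-crossover classes d ts fl and d+ ts+ fl+ (58 + 73 = 131) plus the double crossovers (15).
RF(ts–d) = (131 + 15) / 1000 = 146/1000 = 0.1460 → 14.6 centimorgans.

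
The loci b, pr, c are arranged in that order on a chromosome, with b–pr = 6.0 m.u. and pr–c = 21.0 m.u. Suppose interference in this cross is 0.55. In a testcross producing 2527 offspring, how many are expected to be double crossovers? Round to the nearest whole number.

14

Map distances give recombination frequencies of 0.060 and 0.210 for the two intervals.
With interference 0.55 (so coincidence = 0.45), expected double-crossover frequency = 0.060 × 0.210 × 0.45 = 0.00567.
Expected number = 0.00567 × 2527 = 14.33 ≈ 14.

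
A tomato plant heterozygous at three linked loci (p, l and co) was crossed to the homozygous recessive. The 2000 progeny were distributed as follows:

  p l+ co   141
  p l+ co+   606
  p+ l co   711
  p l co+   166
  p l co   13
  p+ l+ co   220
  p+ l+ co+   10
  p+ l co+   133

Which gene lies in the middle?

The two most frequent reciprocal classes, p+ l co and p l+ co+, are the parental types, so the F1 was p+ l co / p l+ co+.
The two rarest classes, p l co and p+ l+ co+, are the double crossovers. Comparing them with the parentals, only the p allele has switched, so p is the middle locus and the order is l – p – co.

p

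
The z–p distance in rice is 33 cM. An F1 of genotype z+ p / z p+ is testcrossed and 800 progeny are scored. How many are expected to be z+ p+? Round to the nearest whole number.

A map distance of 33 cM corresponds to a recombination frequency of 0.330.
The F1 is z+ p / z p+, so z+ p+ is a recombinant gamete class with expected frequency r/2 = 0.330/2 = 0.1650.
Expected number = 0.1650 × 800 = 132.00 ≈ 132.

132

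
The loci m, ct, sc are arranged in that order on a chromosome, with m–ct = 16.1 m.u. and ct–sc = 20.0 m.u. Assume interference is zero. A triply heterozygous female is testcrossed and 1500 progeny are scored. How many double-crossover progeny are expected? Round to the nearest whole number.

48

Map distances give recombination frequencies of 0.161 and 0.200 for the two intervals.
With no interference, expected double-crossover frequency = 0.161 × 0.200 = 0.03220.
Expected number = 0.03220 × 1500 = 48.30 ≈ 48.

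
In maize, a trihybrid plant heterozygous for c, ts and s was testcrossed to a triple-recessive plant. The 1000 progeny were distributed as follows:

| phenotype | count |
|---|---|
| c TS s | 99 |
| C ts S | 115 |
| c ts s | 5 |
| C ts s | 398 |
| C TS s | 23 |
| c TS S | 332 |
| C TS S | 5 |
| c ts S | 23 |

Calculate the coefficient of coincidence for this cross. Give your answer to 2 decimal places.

The two most frequent reciprocal classes, C ts s and c TS S, are the parental types, so the F1 was C ts s / c TS S.
The two rarest classes, c ts s and C TS S, are the double crossovers. Comparing them with the parentals, only the c allele has switched, so c is the middle locus and the order is ts – c – s.
ts–c: (46 + 10)/1000 = 0.0560; c–s: (214 + 10)/1000 = 0.2240.
Expected DCO frequency = 0.0560 × 0.2240 ≈ 0.01254; observed = 10/1000 ≈ 0.01000.
Coefficient of coincidence = 0.01000/0.01254 ≈ 0.80.

0.80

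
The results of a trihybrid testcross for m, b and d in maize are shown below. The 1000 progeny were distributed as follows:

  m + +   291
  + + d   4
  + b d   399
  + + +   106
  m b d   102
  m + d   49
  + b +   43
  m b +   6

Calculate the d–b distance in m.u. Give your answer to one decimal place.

The two most frequent reciprocal classes, m + + and + b d, are the parental types, so the F1 was m + + / + b d.
The two rarest classes, m b + and + + d, are the double crossovers. Comparing them with the parentals, only the b allele has switched, so b is the middle locus and the order is d – b – m.
Crossovers in the d–b interval produce the single-crossover classes m + d and + b + (49 + 43 = 92) plus the double crossovers (10).
RF(d–b) = (92 + 10) / 1000 = 102/1000 = 0.1020 → 10.2 m.u.

10.2 m.u.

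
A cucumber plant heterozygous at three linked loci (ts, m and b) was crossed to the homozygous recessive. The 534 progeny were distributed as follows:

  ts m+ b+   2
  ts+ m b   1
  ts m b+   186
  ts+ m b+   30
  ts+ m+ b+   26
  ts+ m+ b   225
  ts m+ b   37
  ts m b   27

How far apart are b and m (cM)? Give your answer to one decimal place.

The two most frequent reciprocal classes, ts m b+ and ts+ m+ b, are the parental types, so the F1 was ts m b+ / ts+ m+ b.
The two rarest classes, ts m+ b+ and ts+ m b, are the double crossovers. Comparing them with the parentals, only the m allele has switched, so m is the middle locus and the order is b – m – ts.
Crossovers in the b–m interval produce the single-crossover classes ts m b and ts+ m+ b+ (27 + 26 = 53) plus the double crossovers (3).
RF(b–m) = (53 + 3) / 534 = 56/534 = 0.1049 → 10.5 cM.

10.5 cM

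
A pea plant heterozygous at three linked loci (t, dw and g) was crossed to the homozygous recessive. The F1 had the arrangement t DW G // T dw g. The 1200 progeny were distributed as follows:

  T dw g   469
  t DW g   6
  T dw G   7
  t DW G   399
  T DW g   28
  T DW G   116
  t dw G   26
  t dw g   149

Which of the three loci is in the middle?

The two rarest classes, t DW g and T dw G, are the double crossovers. Comparing them with the parentals, only the g allele has switched, so g is the middle locus and the order is dw – g – t.

g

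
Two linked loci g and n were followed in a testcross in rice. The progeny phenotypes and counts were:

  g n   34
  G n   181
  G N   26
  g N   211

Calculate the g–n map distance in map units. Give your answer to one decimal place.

13.3 map units

The two most frequent classes, G n (181) and g N (211), are the parental types, so the F1 was G n / g N.
The recombinant classes are G N and g n: 26 + 34 = 60.
Recombination frequency = 60/452 = 0.1327 ≈ 13.3%, i.e. 13.3 map units.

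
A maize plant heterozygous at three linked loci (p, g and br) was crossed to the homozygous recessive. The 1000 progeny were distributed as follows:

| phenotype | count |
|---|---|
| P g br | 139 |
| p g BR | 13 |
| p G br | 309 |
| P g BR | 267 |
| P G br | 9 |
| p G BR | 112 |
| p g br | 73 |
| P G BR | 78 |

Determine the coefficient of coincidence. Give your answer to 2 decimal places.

0.47

The two most frequent reciprocal classes, P g BR and p G br, are the parental types, so the F1 was P g BR / p G br.
The two rarest classes, p g BR and P G br, are the double crossovers. Comparing them with the parentals, only the p allele has switched, so p is the middle locus and the order is br – p – g.
br–p: (251 + 22)/1000 = 0.2730; p–g: (151 + 22)/1000 = 0.1730.
Expected DCO frequency = 0.2730 × 0.1730 ≈ 0.04723; observed = 22/1000 ≈ 0.02200.
Coefficient of coincidence = 0.02200/0.04723 ≈ 0.47.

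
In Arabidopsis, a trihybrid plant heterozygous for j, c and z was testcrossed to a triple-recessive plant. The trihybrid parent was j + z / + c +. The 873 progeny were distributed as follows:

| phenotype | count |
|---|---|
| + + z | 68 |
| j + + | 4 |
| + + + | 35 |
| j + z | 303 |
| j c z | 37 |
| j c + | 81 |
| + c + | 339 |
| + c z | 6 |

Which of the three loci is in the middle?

z

The two rarest classes, j + + and + c z, are the double crossovers. Comparing them with the parentals, only the z allele has switched, so z is the middle locus and the order is j – z – c.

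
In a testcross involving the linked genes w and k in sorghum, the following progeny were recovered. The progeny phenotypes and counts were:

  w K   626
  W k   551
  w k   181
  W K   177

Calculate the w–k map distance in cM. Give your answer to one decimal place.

The two most frequent classes, W k (551) and w K (626), are the parental types, so the F1 was W k / w K.
The recombinant classes are W K and w k: 177 + 181 = 358.
Recombination frequency = 358/1535 = 0.2332 ≈ 23.3%, i.e. 23.3 cM.

23.3 cM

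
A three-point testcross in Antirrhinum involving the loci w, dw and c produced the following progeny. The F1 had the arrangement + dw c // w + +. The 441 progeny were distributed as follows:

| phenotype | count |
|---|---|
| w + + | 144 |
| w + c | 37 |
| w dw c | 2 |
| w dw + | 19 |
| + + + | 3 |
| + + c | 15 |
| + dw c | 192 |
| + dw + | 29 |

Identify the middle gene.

w

The two rarest classes, w dw c and + + +, are the double crossovers. Comparing them with the parentals, only the w allele has switched, so w is the middle locus and the order is dw – w – c.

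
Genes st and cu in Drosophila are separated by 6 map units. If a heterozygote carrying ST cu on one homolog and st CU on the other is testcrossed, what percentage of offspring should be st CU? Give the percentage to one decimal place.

47.0%

A map distance of 6 map units corresponds to a recombination frequency of 0.060.
The F1 is ST cu / st CU, so st CU is a parental gamete class with expected frequency (1 − r)/2 = 0.940/2 = 0.4700.
That is 0.4700 = 47.0% of the progeny.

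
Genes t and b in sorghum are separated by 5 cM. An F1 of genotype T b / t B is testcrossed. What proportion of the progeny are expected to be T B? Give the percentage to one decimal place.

2.5%

A map distance of 5 cM corresponds to a recombination frequency of 0.050.
The F1 is T b / t B, so T B is a recombinant gamete class with expected frequency r/2 = 0.050/2 = 0.0250.
That is 0.0250 = 2.5% of the progeny.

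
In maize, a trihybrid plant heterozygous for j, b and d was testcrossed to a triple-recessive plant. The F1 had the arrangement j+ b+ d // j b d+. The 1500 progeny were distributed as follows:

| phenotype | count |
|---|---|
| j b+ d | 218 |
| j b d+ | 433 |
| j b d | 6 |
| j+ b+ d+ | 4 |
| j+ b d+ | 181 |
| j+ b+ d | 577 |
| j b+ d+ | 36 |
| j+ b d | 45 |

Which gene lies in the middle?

d

The two rarest classes, j+ b+ d+ and j b d, are the double crossovers. Comparing them with the parentals, only the d allele has switched, so d is the middle locus and the order is b – d – j.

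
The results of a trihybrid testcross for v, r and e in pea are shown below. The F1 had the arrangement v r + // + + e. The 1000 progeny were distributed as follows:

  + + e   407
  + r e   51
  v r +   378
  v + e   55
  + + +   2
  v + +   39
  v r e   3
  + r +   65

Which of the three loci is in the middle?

e

The two rarest classes, v r e and + + +, are the double crossovers. Comparing them with the parentals, only the e allele has switched, so e is the middle locus and the order is r – e – v.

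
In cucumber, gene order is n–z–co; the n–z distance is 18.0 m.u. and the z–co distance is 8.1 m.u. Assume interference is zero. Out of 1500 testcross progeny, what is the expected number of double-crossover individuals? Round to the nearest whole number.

22

Map distances give recombination frequencies of 0.180 and 0.081 for the two intervals.
With no interference, expected double-crossover frequency = 0.180 × 0.081 = 0.01458.
Expected number = 0.01458 × 1500 = 21.87 ≈ 22.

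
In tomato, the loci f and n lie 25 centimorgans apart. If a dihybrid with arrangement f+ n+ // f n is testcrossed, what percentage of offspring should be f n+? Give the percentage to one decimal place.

A map distance of 25 centimorgans corresponds to a recombination frequency of 0.250.
The F1 is f+ n+ / f n, so f n+ is a recombinant gamete class with expected frequency r/2 = 0.250/2 = 0.1250.
That is 0.1250 = 12.5% of the progeny.

12.5%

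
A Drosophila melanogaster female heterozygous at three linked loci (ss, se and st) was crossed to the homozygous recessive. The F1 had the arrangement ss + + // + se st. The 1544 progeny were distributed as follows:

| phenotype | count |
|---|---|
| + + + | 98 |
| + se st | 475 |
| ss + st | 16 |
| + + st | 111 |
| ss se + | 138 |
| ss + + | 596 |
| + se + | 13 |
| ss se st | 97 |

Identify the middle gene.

st

The two rarest classes, ss + st and + se +, are the double crossovers. Comparing them with the parentals, only the st allele has switched, so st is the middle locus and the order is ss – st – se.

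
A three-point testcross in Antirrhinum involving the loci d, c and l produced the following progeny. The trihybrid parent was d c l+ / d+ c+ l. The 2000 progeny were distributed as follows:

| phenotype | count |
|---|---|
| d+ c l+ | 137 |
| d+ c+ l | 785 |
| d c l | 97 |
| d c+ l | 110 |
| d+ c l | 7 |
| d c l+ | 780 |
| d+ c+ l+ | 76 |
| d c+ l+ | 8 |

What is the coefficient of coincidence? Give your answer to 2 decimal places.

The two rarest classes, d c+ l+ and d+ c l, are the double crossovers. Comparing them with the parentals, only the c allele has switched, so c is the middle locus and the order is d – c – l.
d–c: (247 + 15)/2000 = 0.1310; c–l: (173 + 15)/2000 = 0.0940.
Expected DCO frequency = 0.1310 × 0.0940 ≈ 0.01231; observed = 15/2000 ≈ 0.00750.
Coefficient of coincidence = 0.00750/0.01231 ≈ 0.61.

0.61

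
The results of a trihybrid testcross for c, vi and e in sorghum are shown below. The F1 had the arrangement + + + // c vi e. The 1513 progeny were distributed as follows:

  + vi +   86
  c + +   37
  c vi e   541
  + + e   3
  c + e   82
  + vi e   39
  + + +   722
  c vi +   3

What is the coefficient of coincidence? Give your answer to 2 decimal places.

The two rarest classes, + + e and c vi +, are the double crossovers. Comparing them with the parentals, only the e allele has switched, so e is the middle locus and the order is c – e – vi.
c–e: (76 + 6)/1513 = 0.0542; e–vi: (168 + 6)/1513 = 0.1150.
Expected DCO frequency = 0.0542 × 0.1150 ≈ 0.00623; observed = 6/1513 ≈ 0.00397.
Coefficient of coincidence = 0.00397/0.00623 ≈ 0.64.

0.64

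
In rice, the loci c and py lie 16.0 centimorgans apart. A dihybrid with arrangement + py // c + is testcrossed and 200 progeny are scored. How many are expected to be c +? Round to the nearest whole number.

A map distance of 16.0 centimorgans corresponds to a recombination frequency of 0.160.
The F1 is + py / c +, so c + is a parental gamete class with expected frequency (1 − r)/2 = 0.840/2 = 0.4200.
Expected number = 0.4200 × 200 = 84.00 ≈ 84.

84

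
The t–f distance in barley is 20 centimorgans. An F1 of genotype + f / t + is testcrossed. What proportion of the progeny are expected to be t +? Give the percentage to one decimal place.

A map distance of 20 centimorgans corresponds to a recombination frequency of 0.200.
The F1 is + f / t +, so t + is a parental gamete class with expected frequency (1 − r)/2 = 0.800/2 = 0.4000.
That is 0.4000 = 40.0% of the progeny.

40.0%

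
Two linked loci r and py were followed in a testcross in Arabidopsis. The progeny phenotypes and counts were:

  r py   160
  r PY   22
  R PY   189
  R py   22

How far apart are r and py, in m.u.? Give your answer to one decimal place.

11.2 m.u.

The two most frequent classes, R PY (189) and r py (160), are the parental types, so the F1 was R PY / r py.
The recombinant classes are R py and r PY: 22 + 22 = 44.
Recombination frequency = 44/393 = 0.1120 ≈ 11.2%, i.e. 11.2 m.u.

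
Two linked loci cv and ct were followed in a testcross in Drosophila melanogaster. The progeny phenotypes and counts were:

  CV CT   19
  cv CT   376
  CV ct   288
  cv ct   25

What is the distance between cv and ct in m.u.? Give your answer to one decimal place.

The two most frequent classes, CV ct (288) and cv CT (376), are the parental types, so the F1 was CV ct / cv CT.
The recombinant classes are CV CT and cv ct: 19 + 25 = 44.
Recombination frequency = 44/708 = 0.0621 ≈ 6.2%, i.e. 6.2 m.u.

6.2 m.u.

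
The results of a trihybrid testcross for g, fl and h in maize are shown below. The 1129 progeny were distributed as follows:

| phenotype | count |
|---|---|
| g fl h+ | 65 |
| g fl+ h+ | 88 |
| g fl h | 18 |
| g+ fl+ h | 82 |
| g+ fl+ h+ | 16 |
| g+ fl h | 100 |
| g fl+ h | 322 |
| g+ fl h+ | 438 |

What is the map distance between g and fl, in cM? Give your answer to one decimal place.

16.0 cM

The two most frequent reciprocal classes, g fl+ h and g+ fl h+, are the parental types, so the F1 was g fl+ h / g+ fl h+.
The two rarest classes, g fl h and g+ fl+ h+, are the double crossovers. Comparing them with the parentals, only the fl allele has switched, so fl is the middle locus and the order is g – fl – h.
Crossovers in the g–fl interval produce the single-crossover classes g+ fl+ h and g fl h+ (82 + 65 = 147) plus the double crossovers (34).
RF(g–fl) = (147 + 34) / 1129 = 181/1129 = 0.1603 → 16.0 cM.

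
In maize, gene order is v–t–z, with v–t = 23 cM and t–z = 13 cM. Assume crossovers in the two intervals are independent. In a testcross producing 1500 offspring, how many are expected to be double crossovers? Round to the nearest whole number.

45

Map distances give recombination frequencies of 0.230 and 0.130 for the two intervals.
With no interference, expected double-crossover frequency = 0.230 × 0.130 = 0.02990.
Expected number = 0.02990 × 1500 = 44.85 ≈ 45.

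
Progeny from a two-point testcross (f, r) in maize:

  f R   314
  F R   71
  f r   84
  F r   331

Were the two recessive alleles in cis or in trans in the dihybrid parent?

The two most frequent classes are F r (331) and f R (314); these are the parental (non-recombinant) types.
So the F1 carried F r on one chromosome and f R on the other — the recessive alleles are on opposite chromosomes (trans / repulsion).

trans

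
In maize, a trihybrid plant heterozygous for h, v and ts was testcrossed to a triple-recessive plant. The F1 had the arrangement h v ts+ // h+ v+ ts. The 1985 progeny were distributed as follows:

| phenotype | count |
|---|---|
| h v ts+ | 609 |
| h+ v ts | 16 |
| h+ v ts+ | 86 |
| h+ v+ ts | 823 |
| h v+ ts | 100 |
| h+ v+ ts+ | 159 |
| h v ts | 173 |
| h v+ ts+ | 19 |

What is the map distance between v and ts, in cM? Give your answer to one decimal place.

The two rarest classes, h v+ ts+ and h+ v ts, are the double crossovers. Comparing them with the parentals, only the v allele has switched, so v is the middle locus and the order is ts – v – h.
Crossovers in the ts–v interval produce the single-crossover classes h v ts and h+ v+ ts+ (173 + 159 = 332) plus the double crossovers (35).
RF(ts–v) = (332 + 35) / 1985 = 367/1985 = 0.1849 → 18.5 cM.

18.5 cM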